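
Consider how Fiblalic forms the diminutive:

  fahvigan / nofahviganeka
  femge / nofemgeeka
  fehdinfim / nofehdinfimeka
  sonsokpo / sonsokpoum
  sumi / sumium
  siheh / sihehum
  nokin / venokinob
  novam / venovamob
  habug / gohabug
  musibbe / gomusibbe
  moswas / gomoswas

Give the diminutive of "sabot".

fahvigan and nokin both end in -n yet inflect differently (nofahviganeka, venokinob), so the final letter is not what conditions the rule; the first letter is.
"sabot" begins with s-. The stems beginning with s- (sonsokpo → sonsokpoum, sumi → sumium, siheh → sihehum) add -um.
The other patterns: stems beginning with f- add no- … -eka around the stem; stems beginning with n- add ve- … -ob around the stem; stems beginning with h- or m- add the prefix go-.
So sabot → sabotum.

sabotum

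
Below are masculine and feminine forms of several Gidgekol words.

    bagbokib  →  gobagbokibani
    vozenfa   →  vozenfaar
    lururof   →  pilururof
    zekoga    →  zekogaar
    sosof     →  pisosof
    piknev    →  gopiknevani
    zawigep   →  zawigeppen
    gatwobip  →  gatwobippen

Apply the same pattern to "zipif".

pizipif

"zipif" ends in -f. The stems ending in -f (lururof → pilururof, sosof → pisosof) add the prefix pi-.
So zipif → pizipif.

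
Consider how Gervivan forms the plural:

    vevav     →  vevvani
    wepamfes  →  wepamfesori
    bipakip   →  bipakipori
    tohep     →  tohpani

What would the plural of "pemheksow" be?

pemheksowori

tohep and bipakip both end in -p yet inflect differently (tohpani, bipakipori), so the final letter is not what conditions the rule; the number of vowels is.
"pemheksow" has 3 vowels. The stems with 3 vowels (bipakip → bipakipori, wepamfes → wepamfesori) add -ori.
So pemheksow → pemheksowori.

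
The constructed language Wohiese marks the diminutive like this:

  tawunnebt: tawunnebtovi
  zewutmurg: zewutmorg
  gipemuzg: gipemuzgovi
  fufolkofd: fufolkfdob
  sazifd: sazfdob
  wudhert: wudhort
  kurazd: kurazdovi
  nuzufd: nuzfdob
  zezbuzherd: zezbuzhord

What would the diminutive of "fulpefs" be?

zezbuzherd and fufolkofd both end in -d yet inflect differently (zezbuzhord, fufolkfdob), so the final letter is not what conditions the rule; the second-to-last letter is.
"fulpefs" has second-to-last letter 'f'. The stems whose second-to-last letter is 'f' (fufolkofd → fufolkfdob, nuzufd → nuzfdob, sazifd → sazfdob) delete the last vowel and add -ob.
So fulpefs → fulpfsob.

fulpfsob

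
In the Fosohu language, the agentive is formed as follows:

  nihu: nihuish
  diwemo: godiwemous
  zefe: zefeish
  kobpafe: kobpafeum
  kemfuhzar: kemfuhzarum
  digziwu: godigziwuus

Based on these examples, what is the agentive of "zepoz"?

kobpafe and zefe both end in -e yet inflect differently (kobpafeum, zefeish), so the final letter is not what conditions the rule; the first letter is.
"zepoz" begins with z-. The one such stem in the data (zefe → zefeish) adds -ish, so the same rule applies.
The other patterns: stems beginning with d- add go- … -us around the stem; stems beginning with k- add -um.
So zepoz → zepozish.

zepozish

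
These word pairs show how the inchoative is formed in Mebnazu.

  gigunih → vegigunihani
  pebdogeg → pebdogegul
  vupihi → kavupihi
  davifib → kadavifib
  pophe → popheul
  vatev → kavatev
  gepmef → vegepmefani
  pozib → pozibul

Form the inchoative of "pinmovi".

pozib and davifib both end in -b yet inflect differently (pozibul, kadavifib), so the final letter is not what conditions the rule; the first letter is.
"pinmovi" begins with p-. The stems beginning with p- (pozib → pozibul, pebdogeg → pebdogegul, pophe → popheul) add -ul.
So pinmovi → pinmoviul.

pinmoviul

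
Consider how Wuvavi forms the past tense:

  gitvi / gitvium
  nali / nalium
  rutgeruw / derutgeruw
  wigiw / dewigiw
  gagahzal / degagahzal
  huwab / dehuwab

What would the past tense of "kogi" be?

kogium

gitvi and wigiw both have last vowel 'i' yet inflect differently (gitvium, dewigiw), so the last vowel is not what conditions the rule; whether the stem ends in a vowel or a consonant is.
"kogi" ends in a vowel. The stems ending in a vowel (gitvi → gitvium, nali → nalium) add -um.
So kogi → kogium.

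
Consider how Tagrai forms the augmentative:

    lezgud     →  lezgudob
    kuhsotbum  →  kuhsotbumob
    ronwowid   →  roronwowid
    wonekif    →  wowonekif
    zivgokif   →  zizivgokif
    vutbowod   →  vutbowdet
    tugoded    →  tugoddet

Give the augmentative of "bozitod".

lezgud and ronwowid both end in -d yet inflect differently (lezgudob, roronwowid), so the final letter is not what conditions the rule; the last vowel is.
"bozitod" has last vowel 'o'. The one such stem in the data (vutbowod → vutbowdet) deletes the last vowel and adds -et (as does tugoded), so the same rule applies.
So bozitod → bozitdet.

bozitdet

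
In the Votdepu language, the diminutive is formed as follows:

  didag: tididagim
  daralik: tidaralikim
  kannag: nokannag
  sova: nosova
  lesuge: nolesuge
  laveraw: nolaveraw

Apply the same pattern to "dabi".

tidabiim

didag and kannag both end in -g yet inflect differently (tididagim, nokannag), so the final letter is not what conditions the rule; the first letter is.
"dabi" begins with d-. The stems beginning with d- (didag → tididagim, daralik → tidaralikim) add ti- … -im around the stem.
The other pattern: stems beginning with k-, l- or s- add the prefix no-.
So dabi → tidabiim.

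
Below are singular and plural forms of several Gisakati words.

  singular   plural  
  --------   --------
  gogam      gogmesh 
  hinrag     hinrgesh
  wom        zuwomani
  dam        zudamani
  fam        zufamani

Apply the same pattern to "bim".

"bim" has 1 vowel. The stems with 1 vowel (wom → zuwomani, dam → zudamani, fam → zufamani) add zu- … -ani around the stem.
So bim → zubimani.

zubimani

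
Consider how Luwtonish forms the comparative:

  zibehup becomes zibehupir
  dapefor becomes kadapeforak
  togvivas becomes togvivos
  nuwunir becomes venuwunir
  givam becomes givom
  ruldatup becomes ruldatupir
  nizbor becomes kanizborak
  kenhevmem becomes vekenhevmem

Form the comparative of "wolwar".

wolwor

"wolwar" has last vowel 'a'. The stems whose last vowel is 'a' (givam → givom, togvivas → togvivos) change the last vowel to 'o'.
So wolwar → wolwor.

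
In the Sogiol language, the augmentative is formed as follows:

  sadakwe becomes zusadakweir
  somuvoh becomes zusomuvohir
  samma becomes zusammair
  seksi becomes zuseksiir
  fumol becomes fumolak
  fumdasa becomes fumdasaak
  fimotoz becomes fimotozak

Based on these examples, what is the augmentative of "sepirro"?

samma and fumdasa both end in -a yet inflect differently (zusammair, fumdasaak), so the final letter is not what conditions the rule; the first letter is.
"sepirro" begins with s-. The stems beginning with s- (sadakwe → zusadakweir, somuvoh → zusomuvohir, samma → zusammair) add zu- … -ir around the stem.
The other pattern: stems beginning with f- add -ak.
So sepirro → zusepirroir.

zusepirroir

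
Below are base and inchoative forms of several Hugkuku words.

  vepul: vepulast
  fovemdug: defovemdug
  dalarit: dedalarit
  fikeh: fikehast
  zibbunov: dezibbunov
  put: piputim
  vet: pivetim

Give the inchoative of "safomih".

vet and dalarit both end in -t yet inflect differently (pivetim, dedalarit), so the final letter is not what conditions the rule; the number of vowels is.
"safomih" has 3 vowels. The stems with 3 vowels (dalarit → dedalarit, zibbunov → dezibbunov, fovemdug → defovemdug) add the prefix de-.
So safomih → desafomih.

desafomih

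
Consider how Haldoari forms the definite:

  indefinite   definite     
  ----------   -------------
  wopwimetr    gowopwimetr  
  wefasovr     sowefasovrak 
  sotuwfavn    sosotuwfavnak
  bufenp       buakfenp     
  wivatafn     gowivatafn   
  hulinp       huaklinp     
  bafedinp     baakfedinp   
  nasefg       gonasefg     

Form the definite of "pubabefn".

gopubabefn

wefasovr and wopwimetr both end in -r yet inflect differently (sowefasovrak, gowopwimetr), so the final letter is not what conditions the rule; the second-to-last letter is.
"pubabefn" has second-to-last letter 'f'. The stems whose second-to-last letter is 'f' (wivatafn → gowivatafn, nasefg → gonasefg) add the prefix go-.
The other patterns: stems whose second-to-last letter is 'n' insert -ak- after the first vowel; stems whose second-to-last letter is 'v' add so- … -ak around the stem.
So pubabefn → gopubabefn.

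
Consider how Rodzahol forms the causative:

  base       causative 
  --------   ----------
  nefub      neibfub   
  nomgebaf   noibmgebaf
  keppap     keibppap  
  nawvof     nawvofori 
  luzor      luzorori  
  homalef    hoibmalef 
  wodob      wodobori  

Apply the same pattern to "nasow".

nasowori

nawvof and homalef both end in -f yet inflect differently (nawvofori, hoibmalef), so the final letter is not what conditions the rule; the last vowel is.
"nasow" has last vowel 'o'. The stems whose last vowel is 'o' (nawvof → nawvofori, luzor → luzorori, wodob → wodobori) add -ori.
So nasow → nasowori.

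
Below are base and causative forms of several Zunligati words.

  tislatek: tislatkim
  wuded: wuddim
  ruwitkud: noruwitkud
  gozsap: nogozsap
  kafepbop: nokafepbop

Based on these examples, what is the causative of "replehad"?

noreplehad

"replehad" has last vowel 'a'. The one such stem in the data (gozsap → nogozsap) adds the prefix no-, so the same rule applies.
So replehad → noreplehad.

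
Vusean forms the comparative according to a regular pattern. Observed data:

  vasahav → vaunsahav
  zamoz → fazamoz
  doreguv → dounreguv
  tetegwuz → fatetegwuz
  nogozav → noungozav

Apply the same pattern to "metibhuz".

fametibhuz

"metibhuz" ends in -z. The stems ending in -z (zamoz → fazamoz, tetegwuz → fatetegwuz) add the prefix fa-.
So metibhuz → fametibhuz.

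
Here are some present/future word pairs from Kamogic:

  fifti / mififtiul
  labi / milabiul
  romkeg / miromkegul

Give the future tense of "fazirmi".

Every pair shown (fifti → mififtiul, labi → milabiul, romkeg → miromkegul) follows the same rule: add mi- … -ul around the stem.
So fazirmi → mifazirmiul.

mifazirmiul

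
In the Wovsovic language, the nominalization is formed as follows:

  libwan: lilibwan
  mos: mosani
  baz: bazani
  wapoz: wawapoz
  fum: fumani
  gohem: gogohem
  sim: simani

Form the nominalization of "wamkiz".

"wamkiz" has 2 vowels. The stems with 2 vowels (gohem → gogohem, wapoz → wawapoz, libwan → lilibwan) repeat the first consonant+vowel as a prefix.
The other pattern: stems with 1 vowel add -ani.
So wamkiz → wawamkiz.

wawamkiz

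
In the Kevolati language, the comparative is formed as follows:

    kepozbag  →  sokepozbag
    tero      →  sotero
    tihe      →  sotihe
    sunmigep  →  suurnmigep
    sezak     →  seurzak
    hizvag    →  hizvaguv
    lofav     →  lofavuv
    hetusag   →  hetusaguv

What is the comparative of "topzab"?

sotopzab

kepozbag and hizvag both end in -g yet inflect differently (sokepozbag, hizvaguv), so the final letter is not what conditions the rule; the first letter is.
"topzab" begins with t-. The stems beginning with t- (tero → sotero, tihe → sotihe) add the prefix so-.
The other patterns: stems beginning with s- insert -ur- after the first vowel; stems beginning with h- or l- add -uv.
So topzab → sotopzab.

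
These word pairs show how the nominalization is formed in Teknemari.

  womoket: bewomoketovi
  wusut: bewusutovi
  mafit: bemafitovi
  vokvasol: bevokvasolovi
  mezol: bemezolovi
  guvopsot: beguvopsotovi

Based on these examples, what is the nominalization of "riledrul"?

Every pair shown (womoket → bewomoketovi, wusut → bewusutovi, mafit → bemafitovi, …) follows the same rule: add be- … -ovi around the stem.
So riledrul → beriledrulovi.

beriledrulovi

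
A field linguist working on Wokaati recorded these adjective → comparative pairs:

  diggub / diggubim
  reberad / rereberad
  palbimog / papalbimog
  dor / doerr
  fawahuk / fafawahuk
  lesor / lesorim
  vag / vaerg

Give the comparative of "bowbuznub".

bobowbuznub

dor and lesor both end in -r yet inflect differently (doerr, lesorim), so the final letter is not what conditions the rule; the number of vowels is.
"bowbuznub" has 3 vowels. The stems with 3 vowels (fawahuk → fafawahuk, reberad → rereberad, palbimog → papalbimog) repeat the first consonant+vowel as a prefix.
So bowbuznub → bobowbuznub.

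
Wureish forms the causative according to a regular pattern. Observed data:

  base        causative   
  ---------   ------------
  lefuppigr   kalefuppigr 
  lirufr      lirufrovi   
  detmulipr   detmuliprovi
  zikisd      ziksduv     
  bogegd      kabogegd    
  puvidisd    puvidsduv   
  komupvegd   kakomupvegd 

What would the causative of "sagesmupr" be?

sagesmuprovi

zikisd and bogegd both end in -d yet inflect differently (ziksduv, kabogegd), so the final letter is not what conditions the rule; the second-to-last letter is.
"sagesmupr" has second-to-last letter 'p'. The one such stem in the data (detmulipr → detmuliprovi) adds -ovi, so the same rule applies.
So sagesmupr → sagesmuprovi.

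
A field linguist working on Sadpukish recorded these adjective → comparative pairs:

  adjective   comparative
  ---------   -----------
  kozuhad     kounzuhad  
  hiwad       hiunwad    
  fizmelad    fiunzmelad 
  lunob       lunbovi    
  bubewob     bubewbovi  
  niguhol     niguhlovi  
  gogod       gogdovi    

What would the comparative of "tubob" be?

tubbovi

kozuhad and gogod both end in -d yet inflect differently (kounzuhad, gogdovi), so the final letter is not what conditions the rule; the last vowel is.
"tubob" has last vowel 'o'. The stems whose last vowel is 'o' (lunob → lunbovi, bubewob → bubewbovi, niguhol → niguhlovi) delete the last vowel and add -ovi.
The other pattern: stems whose last vowel is 'a' insert -un- after the first vowel.
So tubob → tubbovi.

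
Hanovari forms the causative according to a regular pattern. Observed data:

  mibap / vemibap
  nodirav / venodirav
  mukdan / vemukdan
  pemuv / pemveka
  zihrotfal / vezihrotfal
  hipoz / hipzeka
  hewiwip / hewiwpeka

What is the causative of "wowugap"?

vewowugap

mibap and hewiwip both end in -p yet inflect differently (vemibap, hewiwpeka), so the final letter is not what conditions the rule; the last vowel is.
"wowugap" has last vowel 'a'. The stems whose last vowel is 'a' (zihrotfal → vezihrotfal, nodirav → venodirav, mukdan → vemukdan) add the prefix ve-.
The other pattern: stems whose last vowel is 'i', 'o' or 'u' delete the last vowel and add -eka.
So wowugap → vewowugap.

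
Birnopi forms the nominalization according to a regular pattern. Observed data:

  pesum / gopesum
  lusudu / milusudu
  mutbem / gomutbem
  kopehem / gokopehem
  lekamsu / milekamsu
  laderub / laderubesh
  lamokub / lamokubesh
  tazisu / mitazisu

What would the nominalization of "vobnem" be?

govobnem

laderub and pesum both have last vowel 'u' yet inflect differently (laderubesh, gopesum), so the last vowel is not what conditions the rule; the final letter is.
"vobnem" ends in -m. The stems ending in -m (pesum → gopesum, mutbem → gomutbem, kopehem → gokopehem) add the prefix go-.
The other patterns: stems ending in -b add -esh; stems ending in -u add the prefix mi-.
So vobnem → govobnem.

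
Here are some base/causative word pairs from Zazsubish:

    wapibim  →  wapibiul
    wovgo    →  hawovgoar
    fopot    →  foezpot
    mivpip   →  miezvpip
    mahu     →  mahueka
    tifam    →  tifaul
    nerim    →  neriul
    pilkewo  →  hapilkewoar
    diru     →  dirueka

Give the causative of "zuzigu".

zuzigueka

wovgo and fopot both have last vowel 'o' yet inflect differently (hawovgoar, foezpot), so the last vowel is not what conditions the rule; the final letter is.
"zuzigu" ends in -u. The stems ending in -u (mahu → mahueka, diru → dirueka) add -eka.
The other patterns: stems ending in -m drop the final letter and add -ul; stems ending in -o add ha- … -ar around the stem; stems ending in -p or -t insert -ez- after the first vowel.
So zuzigu → zuzigueka.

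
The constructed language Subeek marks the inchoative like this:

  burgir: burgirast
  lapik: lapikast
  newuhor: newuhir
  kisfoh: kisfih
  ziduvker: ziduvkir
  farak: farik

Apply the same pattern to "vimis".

vimisast

burgir and newuhor both end in -r yet inflect differently (burgirast, newuhir), so the final letter is not what conditions the rule; the last vowel is.
"vimis" has last vowel 'i'. The stems whose last vowel is 'i' (burgir → burgirast, lapik → lapikast) add -ast.
The other pattern: stems whose last vowel is 'a', 'e' or 'o' change the last vowel to 'i'.
So vimis → vimisast.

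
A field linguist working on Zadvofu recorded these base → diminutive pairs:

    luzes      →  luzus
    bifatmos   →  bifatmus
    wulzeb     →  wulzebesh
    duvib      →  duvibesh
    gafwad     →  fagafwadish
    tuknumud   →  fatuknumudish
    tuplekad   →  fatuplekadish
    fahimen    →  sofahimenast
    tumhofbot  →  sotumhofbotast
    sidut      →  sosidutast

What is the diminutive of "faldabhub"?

luzes and wulzeb both have last vowel 'e' yet inflect differently (luzus, wulzebesh), so the last vowel is not what conditions the rule; the final letter is.
"faldabhub" ends in -b. The stems ending in -b (wulzeb → wulzebesh, duvib → duvibesh) add -esh.
So faldabhub → faldabhubesh.

faldabhubesh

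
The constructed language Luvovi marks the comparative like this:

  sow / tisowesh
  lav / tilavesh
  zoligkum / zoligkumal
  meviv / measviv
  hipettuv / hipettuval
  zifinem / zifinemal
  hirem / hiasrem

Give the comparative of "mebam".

lav and meviv both end in -v yet inflect differently (tilavesh, measviv), so the final letter is not what conditions the rule; the number of vowels is.
"mebam" has 2 vowels. The stems with 2 vowels (hirem → hiasrem, meviv → measviv) insert -as- after the first vowel.
The other patterns: stems with 1 vowel add ti- … -esh around the stem; stems with 3 vowels add -al.
So mebam → measbam.

measbam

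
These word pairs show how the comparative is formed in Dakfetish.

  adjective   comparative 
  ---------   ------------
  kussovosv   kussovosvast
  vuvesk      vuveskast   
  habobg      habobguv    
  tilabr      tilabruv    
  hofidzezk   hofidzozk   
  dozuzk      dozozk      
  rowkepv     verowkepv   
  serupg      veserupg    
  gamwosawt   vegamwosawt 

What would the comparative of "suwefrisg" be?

suwefrisgast

vuvesk and hofidzezk both end in -k yet inflect differently (vuveskast, hofidzozk), so the final letter is not what conditions the rule; the second-to-last letter is.
"suwefrisg" has second-to-last letter 's'. The stems whose second-to-last letter is 's' (kussovosv → kussovosvast, vuvesk → vuveskast) add -ast.
So suwefrisg → suwefrisgast.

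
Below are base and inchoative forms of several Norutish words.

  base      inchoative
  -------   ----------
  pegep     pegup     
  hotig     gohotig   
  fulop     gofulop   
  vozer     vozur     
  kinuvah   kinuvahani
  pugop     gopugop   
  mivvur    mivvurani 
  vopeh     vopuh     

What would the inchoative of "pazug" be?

pazugani

fulop and pegep both end in -p yet inflect differently (gofulop, pegup), so the final letter is not what conditions the rule; the last vowel is.
"pazug" has last vowel 'u'. The one such stem in the data (mivvur → mivvurani) adds -ani, so the same rule applies.
The other patterns: stems whose last vowel is 'i' or 'o' add the prefix go-; stems whose last vowel is 'e' change the last vowel to 'u'.
So pazug → pazugani.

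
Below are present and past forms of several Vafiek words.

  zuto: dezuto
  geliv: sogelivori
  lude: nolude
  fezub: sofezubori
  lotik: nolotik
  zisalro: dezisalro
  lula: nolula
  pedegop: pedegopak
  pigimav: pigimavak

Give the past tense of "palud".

paludak

pigimav and geliv both end in -v yet inflect differently (pigimavak, sogelivori), so the final letter is not what conditions the rule; the first letter is.
"palud" begins with p-. The stems beginning with p- (pigimav → pigimavak, pedegop → pedegopak) add -ak.
The other patterns: stems beginning with l- add the prefix no-; stems beginning with z- add the prefix de-; stems beginning with f- or g- add so- … -ori around the stem.
So palud → paludak.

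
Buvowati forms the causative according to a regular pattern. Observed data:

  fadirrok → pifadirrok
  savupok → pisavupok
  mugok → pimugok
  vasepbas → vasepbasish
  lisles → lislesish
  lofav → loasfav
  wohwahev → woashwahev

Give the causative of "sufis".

"sufis" ends in -s. The stems ending in -s (vasepbas → vasepbasish, lisles → lislesish) add -ish.
So sufis → sufisish.

sufisish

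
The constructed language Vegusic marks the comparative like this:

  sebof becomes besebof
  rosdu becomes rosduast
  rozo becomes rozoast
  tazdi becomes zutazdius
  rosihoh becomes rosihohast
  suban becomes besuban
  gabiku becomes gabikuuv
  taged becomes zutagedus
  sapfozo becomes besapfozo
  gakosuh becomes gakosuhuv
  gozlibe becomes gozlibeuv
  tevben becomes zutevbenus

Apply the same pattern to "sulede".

besulede

"sulede" begins with s-. The stems beginning with s- (suban → besuban, sebof → besebof, sapfozo → besapfozo) add the prefix be-.
So sulede → besulede.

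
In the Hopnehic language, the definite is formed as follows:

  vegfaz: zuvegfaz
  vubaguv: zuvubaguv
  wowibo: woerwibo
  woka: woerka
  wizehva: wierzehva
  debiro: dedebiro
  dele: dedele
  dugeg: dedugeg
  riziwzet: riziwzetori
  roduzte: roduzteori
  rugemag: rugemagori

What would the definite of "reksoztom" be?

wowibo and debiro both end in -o yet inflect differently (woerwibo, dedebiro), so the final letter is not what conditions the rule; the first letter is.
"reksoztom" begins with r-. The stems beginning with r- (riziwzet → riziwzetori, roduzte → roduzteori, rugemag → rugemagori) add -ori.
The other patterns: stems beginning with v- add the prefix zu-; stems beginning with w- insert -er- after the first vowel; stems beginning with d- add the prefix de-.
So reksoztom → reksoztomori.

reksoztomori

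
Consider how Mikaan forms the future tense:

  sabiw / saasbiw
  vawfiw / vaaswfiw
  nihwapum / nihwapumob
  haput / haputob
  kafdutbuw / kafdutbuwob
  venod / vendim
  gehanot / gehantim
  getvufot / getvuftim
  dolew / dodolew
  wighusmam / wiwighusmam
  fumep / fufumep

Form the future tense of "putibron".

sabiw and kafdutbuw both end in -w yet inflect differently (saasbiw, kafdutbuwob), so the final letter is not what conditions the rule; the last vowel is.
"putibron" has last vowel 'o'. The stems whose last vowel is 'o' (venod → vendim, gehanot → gehantim, getvufot → getvuftim) delete the last vowel and add -im.
The other patterns: stems whose last vowel is 'i' insert -as- after the first vowel; stems whose last vowel is 'u' add -ob; stems whose last vowel is 'a' or 'e' repeat the first consonant+vowel as a prefix.
So putibron → putibrnim.

putibrnim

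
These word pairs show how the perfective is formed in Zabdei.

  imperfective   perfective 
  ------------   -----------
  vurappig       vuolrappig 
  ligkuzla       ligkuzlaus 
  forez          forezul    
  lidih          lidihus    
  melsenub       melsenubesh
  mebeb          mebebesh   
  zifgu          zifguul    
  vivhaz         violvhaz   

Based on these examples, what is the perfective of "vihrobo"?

vivhaz and forez both end in -z yet inflect differently (violvhaz, forezul), so the final letter is not what conditions the rule; the first letter is.
"vihrobo" begins with v-. The stems beginning with v- (vivhaz → violvhaz, vurappig → vuolrappig) insert -ol- after the first vowel.
The other patterns: stems beginning with m- add -esh; stems beginning with l- add -us; stems beginning with f- or z- add -ul.
So vihrobo → violhrobo.

violhrobo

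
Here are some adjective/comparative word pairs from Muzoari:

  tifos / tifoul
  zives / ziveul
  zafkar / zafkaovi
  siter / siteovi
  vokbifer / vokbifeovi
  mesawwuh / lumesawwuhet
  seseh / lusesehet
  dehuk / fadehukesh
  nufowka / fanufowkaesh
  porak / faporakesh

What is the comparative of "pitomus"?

pitomuul

zives and siter both have last vowel 'e' yet inflect differently (ziveul, siteovi), so the last vowel is not what conditions the rule; the final letter is.
"pitomus" ends in -s. The stems ending in -s (tifos → tifoul, zives → ziveul) drop the final letter and add -ul.
So pitomus → pitomuul.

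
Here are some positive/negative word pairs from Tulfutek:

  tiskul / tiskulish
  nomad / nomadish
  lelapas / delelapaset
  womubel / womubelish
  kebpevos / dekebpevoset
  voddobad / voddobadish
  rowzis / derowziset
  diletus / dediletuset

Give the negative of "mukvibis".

"mukvibis" ends in -s. The stems ending in -s (kebpevos → dekebpevoset, rowzis → derowziset, diletus → dediletuset) add de- … -et around the stem.
The other pattern: stems ending in -d or -l add -ish.
So mukvibis → demukvibiset.

demukvibiset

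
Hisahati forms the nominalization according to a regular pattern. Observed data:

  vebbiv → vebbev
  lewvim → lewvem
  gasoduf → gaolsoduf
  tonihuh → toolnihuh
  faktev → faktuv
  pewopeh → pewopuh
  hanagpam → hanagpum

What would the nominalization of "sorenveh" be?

sorenvuh

vebbiv and faktev both end in -v yet inflect differently (vebbev, faktuv), so the final letter is not what conditions the rule; the last vowel is.
"sorenveh" has last vowel 'e'. The stems whose last vowel is 'e' (faktev → faktuv, pewopeh → pewopuh) change the last vowel to 'u'.
The other patterns: stems whose last vowel is 'i' change the last vowel to 'e'; stems whose last vowel is 'u' insert -ol- after the first vowel.
So sorenveh → sorenvuh.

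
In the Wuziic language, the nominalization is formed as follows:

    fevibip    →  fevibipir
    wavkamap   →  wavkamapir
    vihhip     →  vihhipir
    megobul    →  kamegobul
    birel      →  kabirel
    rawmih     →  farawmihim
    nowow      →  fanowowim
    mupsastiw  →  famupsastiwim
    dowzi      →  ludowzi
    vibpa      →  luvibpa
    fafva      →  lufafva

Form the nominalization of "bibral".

"bibral" ends in -l. The stems ending in -l (megobul → kamegobul, birel → kabirel) add the prefix ka-.
The other patterns: stems ending in -p add -ir; stems ending in -h or -w add fa- … -im around the stem; stems ending in -a or -i add the prefix lu-.
So bibral → kabibral.

kabibral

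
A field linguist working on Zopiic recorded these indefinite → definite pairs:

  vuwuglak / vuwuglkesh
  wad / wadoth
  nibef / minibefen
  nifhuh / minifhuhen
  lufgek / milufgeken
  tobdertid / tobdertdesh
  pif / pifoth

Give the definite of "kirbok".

mikirboken

pif and nibef both end in -f yet inflect differently (pifoth, minibefen), so the final letter is not what conditions the rule; the number of vowels is.
"kirbok" has 2 vowels. The stems with 2 vowels (nibef → minibefen, nifhuh → minifhuhen, lufgek → milufgeken) add mi- … -en around the stem.
So kirbok → mikirboken.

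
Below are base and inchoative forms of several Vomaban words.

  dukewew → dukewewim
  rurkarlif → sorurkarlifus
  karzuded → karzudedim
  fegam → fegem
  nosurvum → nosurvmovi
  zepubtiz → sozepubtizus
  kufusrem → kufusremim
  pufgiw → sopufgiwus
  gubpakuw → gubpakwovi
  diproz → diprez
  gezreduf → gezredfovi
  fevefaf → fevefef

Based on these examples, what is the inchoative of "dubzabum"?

"dubzabum" has last vowel 'u'. The stems whose last vowel is 'u' (gezreduf → gezredfovi, nosurvum → nosurvmovi, gubpakuw → gubpakwovi) delete the last vowel and add -ovi.
So dubzabum → dubzabmovi.

dubzabmovi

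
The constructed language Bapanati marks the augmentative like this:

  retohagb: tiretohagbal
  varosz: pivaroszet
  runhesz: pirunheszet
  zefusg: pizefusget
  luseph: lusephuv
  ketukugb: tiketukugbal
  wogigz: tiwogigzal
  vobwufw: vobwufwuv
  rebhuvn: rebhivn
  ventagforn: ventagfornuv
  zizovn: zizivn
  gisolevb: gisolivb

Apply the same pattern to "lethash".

"lethash" has second-to-last letter 's'. The stems whose second-to-last letter is 's' (runhesz → pirunheszet, zefusg → pizefusget, varosz → pivaroszet) add pi- … -et around the stem.
The other patterns: stems whose second-to-last letter is 'v' change the last vowel to 'i'; stems whose second-to-last letter is 'g' add ti- … -al around the stem; stems whose second-to-last letter is 'f', 'p' or 'r' add -uv.
So lethash → pilethashet.

pilethashet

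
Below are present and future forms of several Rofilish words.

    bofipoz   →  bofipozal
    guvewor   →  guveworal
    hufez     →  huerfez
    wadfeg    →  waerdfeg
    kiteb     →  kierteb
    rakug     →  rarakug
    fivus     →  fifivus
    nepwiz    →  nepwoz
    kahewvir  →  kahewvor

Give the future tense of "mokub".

bofipoz and hufez both end in -z yet inflect differently (bofipozal, huerfez), so the final letter is not what conditions the rule; the last vowel is.
"mokub" has last vowel 'u'. The stems whose last vowel is 'u' (rakug → rarakug, fivus → fifivus) repeat the first consonant+vowel as a prefix.
So mokub → momokub.

momokub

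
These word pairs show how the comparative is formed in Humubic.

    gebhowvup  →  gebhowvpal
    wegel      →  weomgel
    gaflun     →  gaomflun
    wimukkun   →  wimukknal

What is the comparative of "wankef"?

waomnkef

"wankef" has 2 vowels. The stems with 2 vowels (wegel → weomgel, gaflun → gaomflun) insert -om- after the first vowel.
The other pattern: stems with 3 vowels delete the last vowel and add -al.
So wankef → waomnkef.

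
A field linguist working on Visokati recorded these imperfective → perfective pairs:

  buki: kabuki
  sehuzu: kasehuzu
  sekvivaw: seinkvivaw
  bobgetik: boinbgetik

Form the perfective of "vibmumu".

kavibmumu

"vibmumu" ends in a vowel. The stems ending in a vowel (buki → kabuki, sehuzu → kasehuzu) add the prefix ka-.
The other pattern: stems ending in a consonant insert -in- after the first vowel.
So vibmumu → kavibmumu.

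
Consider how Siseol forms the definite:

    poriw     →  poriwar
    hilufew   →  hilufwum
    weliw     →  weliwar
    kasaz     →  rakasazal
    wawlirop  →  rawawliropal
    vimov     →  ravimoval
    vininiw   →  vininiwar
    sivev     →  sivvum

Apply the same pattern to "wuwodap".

rawuwodapal

hilufew and vininiw both end in -w yet inflect differently (hilufwum, vininiwar), so the final letter is not what conditions the rule; the last vowel is.
"wuwodap" has last vowel 'a'. The one such stem in the data (kasaz → rakasazal) adds ra- … -al around the stem, so the same rule applies.
So wuwodap → rawuwodapal.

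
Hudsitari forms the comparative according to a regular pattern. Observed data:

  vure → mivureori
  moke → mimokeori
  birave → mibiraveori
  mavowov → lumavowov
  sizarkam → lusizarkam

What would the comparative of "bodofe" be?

mibodofeori

"bodofe" ends in a vowel. The stems ending in a vowel (vure → mivureori, moke → mimokeori, birave → mibiraveori) add mi- … -ori around the stem.
So bodofe → mibodofeori.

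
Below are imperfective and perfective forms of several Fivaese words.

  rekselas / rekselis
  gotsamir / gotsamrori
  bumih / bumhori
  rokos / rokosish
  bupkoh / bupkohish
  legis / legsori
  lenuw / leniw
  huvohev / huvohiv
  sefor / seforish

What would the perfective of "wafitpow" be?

wafitpowish

bupkoh and bumih both end in -h yet inflect differently (bupkohish, bumhori), so the final letter is not what conditions the rule; the last vowel is.
"wafitpow" has last vowel 'o'. The stems whose last vowel is 'o' (rokos → rokosish, bupkoh → bupkohish, sefor → seforish) add -ish.
So wafitpow → wafitpowish.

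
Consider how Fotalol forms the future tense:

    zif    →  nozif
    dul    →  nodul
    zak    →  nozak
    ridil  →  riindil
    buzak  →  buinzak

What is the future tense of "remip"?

"remip" has 2 vowels. The stems with 2 vowels (ridil → riindil, buzak → buinzak) insert -in- after the first vowel.
So remip → reinmip.

reinmip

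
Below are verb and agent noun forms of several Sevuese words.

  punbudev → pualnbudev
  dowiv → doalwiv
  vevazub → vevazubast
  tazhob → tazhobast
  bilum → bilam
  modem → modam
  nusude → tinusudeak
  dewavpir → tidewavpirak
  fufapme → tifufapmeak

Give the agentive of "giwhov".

"giwhov" ends in -v. The stems ending in -v (punbudev → pualnbudev, dowiv → doalwiv) insert -al- after the first vowel.
So giwhov → gialwhov.

gialwhov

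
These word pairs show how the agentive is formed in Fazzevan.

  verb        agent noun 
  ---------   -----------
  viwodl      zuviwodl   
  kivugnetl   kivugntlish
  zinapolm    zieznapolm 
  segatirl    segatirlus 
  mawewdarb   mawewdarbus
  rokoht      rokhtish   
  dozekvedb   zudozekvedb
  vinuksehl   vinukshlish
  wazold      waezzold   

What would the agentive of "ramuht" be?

"ramuht" has second-to-last letter 'h'. The stems whose second-to-last letter is 'h' (rokoht → rokhtish, vinuksehl → vinukshlish) delete the last vowel and add -ish.
The other patterns: stems whose second-to-last letter is 'r' add -us; stems whose second-to-last letter is 'd' add the prefix zu-; stems whose second-to-last letter is 'l' insert -ez- after the first vowel.
So ramuht → ramhtish.

ramhtish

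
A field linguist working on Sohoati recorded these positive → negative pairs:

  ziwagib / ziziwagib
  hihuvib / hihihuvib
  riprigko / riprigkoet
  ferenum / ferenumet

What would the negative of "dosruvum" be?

dosruvumet

ziwagib and riprigko both have 3 vowels yet inflect differently (ziziwagib, riprigkoet), so the number of vowels is not what conditions the rule; the final letter is.
"dosruvum" ends in -m. The one such stem in the data (ferenum → ferenumet) adds -et, so the same rule applies.
So dosruvum → dosruvumet.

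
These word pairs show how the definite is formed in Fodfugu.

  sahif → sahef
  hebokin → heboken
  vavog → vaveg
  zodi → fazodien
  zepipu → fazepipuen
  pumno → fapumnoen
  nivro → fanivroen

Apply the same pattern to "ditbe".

faditbeen

"ditbe" ends in a vowel. The stems ending in a vowel (zodi → fazodien, zepipu → fazepipuen, pumno → fapumnoen) add fa- … -en around the stem.
The other pattern: stems ending in a consonant change the last vowel to 'e'.
So ditbe → faditbeen.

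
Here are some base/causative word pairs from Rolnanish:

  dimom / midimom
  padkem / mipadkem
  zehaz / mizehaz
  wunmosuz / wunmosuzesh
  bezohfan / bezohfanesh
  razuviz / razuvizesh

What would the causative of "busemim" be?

zehaz and wunmosuz both end in -z yet inflect differently (mizehaz, wunmosuzesh), so the final letter is not what conditions the rule; the number of vowels is.
"busemim" has 3 vowels. The stems with 3 vowels (wunmosuz → wunmosuzesh, bezohfan → bezohfanesh, razuviz → razuvizesh) add -esh.
So busemim → busemimesh.

busemimesh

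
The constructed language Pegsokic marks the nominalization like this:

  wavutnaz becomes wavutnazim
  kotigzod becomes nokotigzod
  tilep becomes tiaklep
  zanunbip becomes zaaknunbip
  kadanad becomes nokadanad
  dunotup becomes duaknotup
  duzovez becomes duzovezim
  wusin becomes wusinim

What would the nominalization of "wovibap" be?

zanunbip and wusin both have last vowel 'i' yet inflect differently (zaaknunbip, wusinim), so the last vowel is not what conditions the rule; the final letter is.
"wovibap" ends in -p. The stems ending in -p (zanunbip → zaaknunbip, dunotup → duaknotup, tilep → tiaklep) insert -ak- after the first vowel.
The other patterns: stems ending in -d add the prefix no-; stems ending in -n or -z add -im.
So wovibap → woakvibap.

woakvibap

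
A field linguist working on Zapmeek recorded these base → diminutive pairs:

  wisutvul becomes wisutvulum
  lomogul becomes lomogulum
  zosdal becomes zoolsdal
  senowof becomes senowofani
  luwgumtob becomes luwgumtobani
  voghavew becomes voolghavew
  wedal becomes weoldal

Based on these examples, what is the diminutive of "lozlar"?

lomogul and wedal both end in -l yet inflect differently (lomogulum, weoldal), so the final letter is not what conditions the rule; the last vowel is.
"lozlar" has last vowel 'a'. The stems whose last vowel is 'a' (wedal → weoldal, zosdal → zoolsdal) insert -ol- after the first vowel.
So lozlar → loolzlar.

loolzlar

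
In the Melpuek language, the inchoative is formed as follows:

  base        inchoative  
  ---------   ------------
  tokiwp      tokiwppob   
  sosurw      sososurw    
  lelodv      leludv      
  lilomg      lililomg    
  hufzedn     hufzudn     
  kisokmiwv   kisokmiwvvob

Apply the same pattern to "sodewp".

lelodv and kisokmiwv both end in -v yet inflect differently (leludv, kisokmiwvvob), so the final letter is not what conditions the rule; the second-to-last letter is.
"sodewp" has second-to-last letter 'w'. The stems whose second-to-last letter is 'w' (tokiwp → tokiwppob, kisokmiwv → kisokmiwvvob) double the final consonant and add -ob.
So sodewp → sodewppob.

sodewppob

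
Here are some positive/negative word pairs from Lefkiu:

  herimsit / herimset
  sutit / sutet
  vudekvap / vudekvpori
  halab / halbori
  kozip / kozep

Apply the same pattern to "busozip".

busozep

vudekvap and kozip both end in -p yet inflect differently (vudekvpori, kozep), so the final letter is not what conditions the rule; the last vowel is.
"busozip" has last vowel 'i'. The stems whose last vowel is 'i' (kozip → kozep, sutit → sutet, herimsit → herimset) change the last vowel to 'e'.
The other pattern: stems whose last vowel is 'a' delete the last vowel and add -ori.
So busozip → busozep.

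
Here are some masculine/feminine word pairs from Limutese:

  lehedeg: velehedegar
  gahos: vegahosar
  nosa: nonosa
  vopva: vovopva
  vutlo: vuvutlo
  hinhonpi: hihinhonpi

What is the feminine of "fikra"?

fifikra

gahos and vutlo both have last vowel 'o' yet inflect differently (vegahosar, vuvutlo), so the last vowel is not what conditions the rule; whether the stem ends in a vowel or a consonant is.
"fikra" ends in a vowel. The stems ending in a vowel (nosa → nonosa, vopva → vovopva, vutlo → vuvutlo) repeat the first consonant+vowel as a prefix.
So fikra → fifikra.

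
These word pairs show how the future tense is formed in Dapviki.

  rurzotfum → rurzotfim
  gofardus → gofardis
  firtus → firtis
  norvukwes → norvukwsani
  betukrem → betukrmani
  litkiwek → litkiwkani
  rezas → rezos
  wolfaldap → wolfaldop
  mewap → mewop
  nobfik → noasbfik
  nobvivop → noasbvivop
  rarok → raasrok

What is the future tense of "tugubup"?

gofardus and norvukwes both end in -s yet inflect differently (gofardis, norvukwsani), so the final letter is not what conditions the rule; the last vowel is.
"tugubup" has last vowel 'u'. The stems whose last vowel is 'u' (rurzotfum → rurzotfim, gofardus → gofardis, firtus → firtis) change the last vowel to 'i'.
So tugubup → tugubip.

tugubip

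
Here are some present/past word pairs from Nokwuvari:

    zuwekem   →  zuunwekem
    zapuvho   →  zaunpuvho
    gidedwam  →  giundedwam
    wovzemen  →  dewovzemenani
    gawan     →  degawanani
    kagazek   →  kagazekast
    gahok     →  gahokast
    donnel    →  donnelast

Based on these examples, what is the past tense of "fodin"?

defodinani

"fodin" ends in -n. The stems ending in -n (wovzemen → dewovzemenani, gawan → degawanani) add de- … -ani around the stem.
The other patterns: stems ending in -m or -o insert -un- after the first vowel; stems ending in -k or -l add -ast.
So fodin → defodinani.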